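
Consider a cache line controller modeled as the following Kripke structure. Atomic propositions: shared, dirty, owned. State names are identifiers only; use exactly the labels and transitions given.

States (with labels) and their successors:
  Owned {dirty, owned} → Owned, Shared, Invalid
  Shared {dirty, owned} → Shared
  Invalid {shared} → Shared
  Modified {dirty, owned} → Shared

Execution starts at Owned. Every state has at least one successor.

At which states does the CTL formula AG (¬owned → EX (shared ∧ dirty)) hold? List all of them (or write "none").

States satisfying ¬owned → EX (shared ∧ dirty): {Owned, Shared, Modified}.
States satisfying AG (¬owned → EX (shared ∧ dirty)): {Shared, Modified}.

{Shared, Modified}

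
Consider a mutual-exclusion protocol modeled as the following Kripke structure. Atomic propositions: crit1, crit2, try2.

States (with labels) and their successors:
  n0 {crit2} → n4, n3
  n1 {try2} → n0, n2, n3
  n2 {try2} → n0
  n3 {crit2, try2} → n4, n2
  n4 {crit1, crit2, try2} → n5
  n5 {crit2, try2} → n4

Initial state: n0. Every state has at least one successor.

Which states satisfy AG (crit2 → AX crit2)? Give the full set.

States satisfying crit2 → AX crit2: {n0, n1, n2, n4, n5}.
States satisfying AG (crit2 → AX crit2): {n4, n5}.

{n4, n5}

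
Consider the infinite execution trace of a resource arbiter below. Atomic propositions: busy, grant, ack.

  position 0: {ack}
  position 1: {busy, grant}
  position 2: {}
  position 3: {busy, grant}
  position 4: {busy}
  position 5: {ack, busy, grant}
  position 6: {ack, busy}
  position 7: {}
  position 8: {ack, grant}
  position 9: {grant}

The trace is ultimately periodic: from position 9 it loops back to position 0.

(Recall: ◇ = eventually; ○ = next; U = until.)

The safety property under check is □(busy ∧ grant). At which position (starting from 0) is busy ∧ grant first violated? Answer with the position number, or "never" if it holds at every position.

At position 0 the labels are {ack}, so busy ∧ grant is false there. This is the first violation.

0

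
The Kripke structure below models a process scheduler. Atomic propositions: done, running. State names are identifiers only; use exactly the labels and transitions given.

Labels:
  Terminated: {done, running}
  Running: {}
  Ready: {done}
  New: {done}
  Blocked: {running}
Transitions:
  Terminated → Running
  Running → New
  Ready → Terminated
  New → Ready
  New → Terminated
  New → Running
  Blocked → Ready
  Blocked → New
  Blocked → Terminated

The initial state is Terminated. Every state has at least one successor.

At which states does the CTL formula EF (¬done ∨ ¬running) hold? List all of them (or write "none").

States satisfying ¬done ∨ ¬running: {Running, Ready, New, Blocked}.
States satisfying EF (¬done ∨ ¬running): {Terminated, Running, Ready, New, Blocked}.

{Terminated, Running, Ready, New, Blocked}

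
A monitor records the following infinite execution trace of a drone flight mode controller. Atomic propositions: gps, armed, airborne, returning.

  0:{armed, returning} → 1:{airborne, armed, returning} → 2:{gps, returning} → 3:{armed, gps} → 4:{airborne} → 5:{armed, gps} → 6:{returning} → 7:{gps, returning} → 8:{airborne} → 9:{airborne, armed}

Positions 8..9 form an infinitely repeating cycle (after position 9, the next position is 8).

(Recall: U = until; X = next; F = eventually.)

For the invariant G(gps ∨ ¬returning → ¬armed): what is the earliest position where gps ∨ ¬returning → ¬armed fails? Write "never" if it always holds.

3

Check gps ∨ ¬returning → ¬armed at each position in order: 0 ✓, 1 ✓, 2 ✓.
At position 3 the labels are {armed, gps}, so gps ∨ ¬returning → ¬armed is false there. This is the first violation.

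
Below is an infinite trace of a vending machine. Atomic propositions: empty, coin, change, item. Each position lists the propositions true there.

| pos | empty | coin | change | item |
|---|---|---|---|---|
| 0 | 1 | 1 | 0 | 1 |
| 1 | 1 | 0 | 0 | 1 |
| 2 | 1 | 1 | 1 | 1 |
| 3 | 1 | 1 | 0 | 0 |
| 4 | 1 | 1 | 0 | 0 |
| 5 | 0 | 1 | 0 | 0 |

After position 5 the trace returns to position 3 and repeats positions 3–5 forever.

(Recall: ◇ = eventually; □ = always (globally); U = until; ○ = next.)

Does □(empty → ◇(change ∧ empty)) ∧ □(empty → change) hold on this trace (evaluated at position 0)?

Violated

empty → ◇(change ∧ empty) must hold at every position from 0 onward. It fails at position 3, so □(empty → ◇(change ∧ empty)) is false.
Positions where empty holds: 0, 1, 2, 3, 4.
Check ◇(change ∧ empty) at each: 0→ok, 1→ok, 2→ok, 3→fails, 4→fails.
empty → change must hold at every position from 0 onward. It fails at position 0, so □(empty → change) is false.
Positions where empty holds: 0, 1, 2, 3, 4.
Check change at each: 0→fails, 1→fails, 2→ok, 3→fails, 4→fails.
At position 0: □(empty → ◇(change ∧ empty)) is false; □(empty → change) is false; so □(empty → ◇(change ∧ empty)) ∧ □(empty → change) is false.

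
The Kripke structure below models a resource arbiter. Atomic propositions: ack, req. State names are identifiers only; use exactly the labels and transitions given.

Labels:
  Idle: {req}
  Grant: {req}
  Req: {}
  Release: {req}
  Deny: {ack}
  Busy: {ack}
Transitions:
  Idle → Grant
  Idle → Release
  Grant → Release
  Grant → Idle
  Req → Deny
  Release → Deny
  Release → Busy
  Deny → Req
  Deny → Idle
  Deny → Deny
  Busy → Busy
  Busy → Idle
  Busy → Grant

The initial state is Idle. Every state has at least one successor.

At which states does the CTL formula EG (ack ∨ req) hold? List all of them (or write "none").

States satisfying ack ∨ req: {Idle, Grant, Release, Deny, Busy}.
States satisfying EG (ack ∨ req): {Idle, Grant, Release, Deny, Busy}.

{Idle, Grant, Release, Deny, Busy}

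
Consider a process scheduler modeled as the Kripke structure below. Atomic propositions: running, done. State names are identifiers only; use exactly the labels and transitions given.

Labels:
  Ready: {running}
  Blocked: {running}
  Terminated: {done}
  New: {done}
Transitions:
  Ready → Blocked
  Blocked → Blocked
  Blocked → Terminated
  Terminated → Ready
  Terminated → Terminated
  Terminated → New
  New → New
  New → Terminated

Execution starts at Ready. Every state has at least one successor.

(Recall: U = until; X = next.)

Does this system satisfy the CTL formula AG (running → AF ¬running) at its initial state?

Does not hold

States satisfying running → AF ¬running: {Terminated, New}.
States satisfying AG (running → AF ¬running): ∅.
Blocked is reachable from Ready and violates running → AF ¬running, so AG fails at Ready.
Ready ∉ Sat(AG (running → AF ¬running)).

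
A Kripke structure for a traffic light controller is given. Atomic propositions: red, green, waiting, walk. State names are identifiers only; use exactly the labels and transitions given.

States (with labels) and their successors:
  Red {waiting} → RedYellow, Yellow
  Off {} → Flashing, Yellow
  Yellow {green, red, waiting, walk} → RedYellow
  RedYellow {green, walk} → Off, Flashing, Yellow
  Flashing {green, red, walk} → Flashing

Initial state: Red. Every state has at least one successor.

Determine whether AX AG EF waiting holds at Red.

No

States satisfying AG EF waiting: ∅.
States satisfying AX AG EF waiting: ∅.
Red ∉ Sat(AX AG EF waiting).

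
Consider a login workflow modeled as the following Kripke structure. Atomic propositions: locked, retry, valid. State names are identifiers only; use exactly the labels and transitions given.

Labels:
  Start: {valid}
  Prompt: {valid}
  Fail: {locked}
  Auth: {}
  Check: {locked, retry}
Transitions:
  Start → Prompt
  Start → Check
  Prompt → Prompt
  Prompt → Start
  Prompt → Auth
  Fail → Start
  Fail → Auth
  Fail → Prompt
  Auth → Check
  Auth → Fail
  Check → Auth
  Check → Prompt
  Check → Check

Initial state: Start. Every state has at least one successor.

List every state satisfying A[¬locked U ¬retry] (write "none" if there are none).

States satisfying ¬locked: {Start, Prompt, Auth}.
States satisfying ¬retry: {Start, Prompt, Fail, Auth}.
States satisfying A[¬locked U ¬retry]: {Start, Prompt, Fail, Auth}.

{Start, Prompt, Fail, Auth}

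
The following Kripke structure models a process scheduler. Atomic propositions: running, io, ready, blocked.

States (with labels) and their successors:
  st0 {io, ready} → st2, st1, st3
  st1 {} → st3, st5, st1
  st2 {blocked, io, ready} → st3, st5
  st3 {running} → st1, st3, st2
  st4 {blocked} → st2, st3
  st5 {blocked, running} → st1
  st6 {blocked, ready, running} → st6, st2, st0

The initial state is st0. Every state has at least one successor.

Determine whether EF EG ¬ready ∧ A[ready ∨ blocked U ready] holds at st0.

States satisfying EG ¬ready: {st1, st3, st4, st5}.
States satisfying EF EG ¬ready: {st0, st1, st2, st3, st4, st5, st6}.
States satisfying ready ∨ blocked: {st0, st2, st4, st5, st6}.
States satisfying ready: {st0, st2, st6}.
States satisfying A[ready ∨ blocked U ready]: {st0, st2, st6}.
States satisfying EF EG ¬ready ∧ A[ready ∨ blocked U ready]: {st0, st2, st6}.
st0 ∈ Sat(EF EG ¬ready ∧ A[ready ∨ blocked U ready]).

Yes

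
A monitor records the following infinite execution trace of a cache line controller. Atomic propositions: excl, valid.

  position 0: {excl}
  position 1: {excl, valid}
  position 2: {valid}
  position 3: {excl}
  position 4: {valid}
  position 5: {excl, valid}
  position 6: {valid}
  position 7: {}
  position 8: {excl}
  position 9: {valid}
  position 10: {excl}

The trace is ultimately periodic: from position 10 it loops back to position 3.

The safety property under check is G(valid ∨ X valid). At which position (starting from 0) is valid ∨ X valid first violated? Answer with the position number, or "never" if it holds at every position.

Check valid ∨ X valid at each position in order: 0 ✓, 1 ✓, 2 ✓, 3 ✓, 4 ✓, 5 ✓, 6 ✓.
At position 7 the labels are {} and the next position 8 has {excl}, so valid ∨ X valid is false there. This is the first violation.

7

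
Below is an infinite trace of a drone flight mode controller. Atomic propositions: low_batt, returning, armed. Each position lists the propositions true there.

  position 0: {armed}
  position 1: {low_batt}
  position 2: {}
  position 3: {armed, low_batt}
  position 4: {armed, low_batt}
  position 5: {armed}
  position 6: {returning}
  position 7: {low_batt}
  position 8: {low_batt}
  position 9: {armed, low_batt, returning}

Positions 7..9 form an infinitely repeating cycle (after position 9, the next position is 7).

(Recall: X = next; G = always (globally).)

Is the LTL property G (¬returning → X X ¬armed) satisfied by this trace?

Does not hold

¬returning → X X ¬armed must hold at every position from 0 onward. It fails at position 1, so G (¬returning → X X ¬armed) is false.
Positions where ¬returning holds: 0, 1, 2, 3, 4, 5, 7, 8.
Check X X ¬armed at each: 0→ok, 1→fails, 2→fails, 3→fails, 4→ok, 5→ok, 7→fails, 8→ok.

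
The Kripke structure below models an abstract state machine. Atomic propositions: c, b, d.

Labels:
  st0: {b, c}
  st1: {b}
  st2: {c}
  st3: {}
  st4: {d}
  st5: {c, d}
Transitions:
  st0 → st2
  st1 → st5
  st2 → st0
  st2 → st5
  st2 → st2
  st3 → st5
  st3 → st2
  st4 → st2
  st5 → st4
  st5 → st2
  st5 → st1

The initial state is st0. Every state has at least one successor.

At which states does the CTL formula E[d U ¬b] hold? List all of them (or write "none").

{st2, st3, st4, st5}

States satisfying d: {st4, st5}.
States satisfying ¬b: {st2, st3, st4, st5}.
States satisfying E[d U ¬b]: {st2, st3, st4, st5}.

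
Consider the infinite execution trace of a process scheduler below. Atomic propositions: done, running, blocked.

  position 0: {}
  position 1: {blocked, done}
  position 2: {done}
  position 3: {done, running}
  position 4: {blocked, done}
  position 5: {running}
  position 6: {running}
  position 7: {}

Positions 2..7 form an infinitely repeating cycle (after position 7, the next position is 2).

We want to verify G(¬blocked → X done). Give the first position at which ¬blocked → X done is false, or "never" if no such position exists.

Check ¬blocked → X done at each position in order: 0 ✓, 1 ✓, 2 ✓, 3 ✓, 4 ✓.
At position 5 the labels are {running} and the next position 6 has {running}, so ¬blocked → X done is false there. This is the first violation.

5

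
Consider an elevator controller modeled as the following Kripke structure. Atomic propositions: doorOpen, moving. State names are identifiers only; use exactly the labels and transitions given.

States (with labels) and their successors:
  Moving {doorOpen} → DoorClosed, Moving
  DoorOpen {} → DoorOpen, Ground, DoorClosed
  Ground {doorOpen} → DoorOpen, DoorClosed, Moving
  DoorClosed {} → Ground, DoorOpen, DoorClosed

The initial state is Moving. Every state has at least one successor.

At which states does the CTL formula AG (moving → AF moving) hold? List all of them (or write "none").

{Moving, DoorOpen, Ground, DoorClosed}

States satisfying moving → AF moving: {Moving, DoorOpen, Ground, DoorClosed}.
States satisfying AG (moving → AF moving): {Moving, DoorOpen, Ground, DoorClosed}.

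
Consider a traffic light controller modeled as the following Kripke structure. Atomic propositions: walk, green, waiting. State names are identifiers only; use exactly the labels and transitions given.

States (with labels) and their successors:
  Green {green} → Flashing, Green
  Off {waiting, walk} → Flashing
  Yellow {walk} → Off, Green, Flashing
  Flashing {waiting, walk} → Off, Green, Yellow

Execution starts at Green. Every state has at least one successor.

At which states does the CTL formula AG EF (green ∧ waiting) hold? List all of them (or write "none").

States satisfying EF (green ∧ waiting): ∅.
States satisfying AG EF (green ∧ waiting): ∅.

none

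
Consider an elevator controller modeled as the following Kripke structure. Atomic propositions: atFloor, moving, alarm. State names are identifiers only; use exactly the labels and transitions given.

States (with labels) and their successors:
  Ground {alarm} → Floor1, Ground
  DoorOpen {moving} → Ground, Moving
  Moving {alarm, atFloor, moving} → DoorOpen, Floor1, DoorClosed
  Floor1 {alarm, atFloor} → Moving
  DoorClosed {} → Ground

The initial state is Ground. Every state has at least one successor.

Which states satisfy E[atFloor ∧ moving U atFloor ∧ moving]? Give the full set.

States satisfying atFloor ∧ moving: {Moving}.
States satisfying E[atFloor ∧ moving U atFloor ∧ moving]: {Moving}.

{Moving}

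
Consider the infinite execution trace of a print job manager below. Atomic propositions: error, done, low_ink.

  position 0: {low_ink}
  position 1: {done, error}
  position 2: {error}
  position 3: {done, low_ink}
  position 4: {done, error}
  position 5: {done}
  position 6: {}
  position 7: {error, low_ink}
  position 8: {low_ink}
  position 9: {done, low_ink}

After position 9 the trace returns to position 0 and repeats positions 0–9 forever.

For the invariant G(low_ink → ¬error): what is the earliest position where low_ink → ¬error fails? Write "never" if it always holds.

Check low_ink → ¬error at each position in order: 0 ✓, 1 ✓, 2 ✓, 3 ✓, 4 ✓, 5 ✓, 6 ✓.
At position 7 the labels are {error, low_ink}, so low_ink → ¬error is false there. This is the first violation.

7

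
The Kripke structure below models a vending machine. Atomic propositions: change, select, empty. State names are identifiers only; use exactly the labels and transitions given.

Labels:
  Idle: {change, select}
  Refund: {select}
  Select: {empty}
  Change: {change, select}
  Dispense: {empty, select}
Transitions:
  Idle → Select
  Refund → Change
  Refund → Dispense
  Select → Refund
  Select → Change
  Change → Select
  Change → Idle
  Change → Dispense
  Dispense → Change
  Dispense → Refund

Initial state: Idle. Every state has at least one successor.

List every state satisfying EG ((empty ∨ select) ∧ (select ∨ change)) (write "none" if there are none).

States satisfying (empty ∨ select) ∧ (select ∨ change): {Idle, Refund, Change, Dispense}.
States satisfying EG ((empty ∨ select) ∧ (select ∨ change)): {Refund, Change, Dispense}.

{Refund, Change, Dispense}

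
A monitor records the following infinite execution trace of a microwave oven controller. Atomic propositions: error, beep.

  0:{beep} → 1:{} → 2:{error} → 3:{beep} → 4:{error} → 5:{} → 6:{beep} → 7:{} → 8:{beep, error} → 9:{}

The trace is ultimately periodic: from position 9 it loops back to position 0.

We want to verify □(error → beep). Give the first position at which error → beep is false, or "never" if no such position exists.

2

Check error → beep at each position in order: 0 ✓, 1 ✓.
At position 2 the labels are {error}, so error → beep is false there. This is the first violation.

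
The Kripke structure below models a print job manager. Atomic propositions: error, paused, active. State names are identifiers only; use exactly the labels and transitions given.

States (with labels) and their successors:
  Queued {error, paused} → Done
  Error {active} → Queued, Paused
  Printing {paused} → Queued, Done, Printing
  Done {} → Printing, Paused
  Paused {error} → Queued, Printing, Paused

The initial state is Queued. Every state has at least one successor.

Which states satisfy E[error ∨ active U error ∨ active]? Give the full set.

{Queued, Error, Paused}

States satisfying error ∨ active: {Queued, Error, Paused}.
States satisfying E[error ∨ active U error ∨ active]: {Queued, Error, Paused}.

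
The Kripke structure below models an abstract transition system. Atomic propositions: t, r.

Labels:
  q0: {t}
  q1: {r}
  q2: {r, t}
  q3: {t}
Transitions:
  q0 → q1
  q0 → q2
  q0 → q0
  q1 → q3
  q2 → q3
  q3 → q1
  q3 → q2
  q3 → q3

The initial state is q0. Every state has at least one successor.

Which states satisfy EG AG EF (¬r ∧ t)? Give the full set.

{q0, q1, q2, q3}

States satisfying AG EF (¬r ∧ t): {q0, q1, q2, q3}.
States satisfying EG AG EF (¬r ∧ t): {q0, q1, q2, q3}.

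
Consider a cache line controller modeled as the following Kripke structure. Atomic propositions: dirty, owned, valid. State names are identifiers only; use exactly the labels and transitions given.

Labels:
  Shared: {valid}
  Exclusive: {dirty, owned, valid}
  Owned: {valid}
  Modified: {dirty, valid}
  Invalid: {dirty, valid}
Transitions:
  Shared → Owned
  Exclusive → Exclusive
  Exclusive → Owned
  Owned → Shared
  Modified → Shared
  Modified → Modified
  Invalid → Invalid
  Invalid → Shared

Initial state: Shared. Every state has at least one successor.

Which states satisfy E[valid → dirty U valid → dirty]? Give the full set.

States satisfying valid → dirty: {Exclusive, Modified, Invalid}.
States satisfying E[valid → dirty U valid → dirty]: {Exclusive, Modified, Invalid}.

{Exclusive, Modified, Invalid}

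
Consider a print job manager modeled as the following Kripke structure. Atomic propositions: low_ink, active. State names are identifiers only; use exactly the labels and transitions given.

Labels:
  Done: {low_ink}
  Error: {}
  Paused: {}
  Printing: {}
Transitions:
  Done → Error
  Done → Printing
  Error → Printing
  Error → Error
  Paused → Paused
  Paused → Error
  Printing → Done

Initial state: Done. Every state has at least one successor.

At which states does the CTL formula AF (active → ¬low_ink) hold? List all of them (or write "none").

States satisfying active → ¬low_ink: {Done, Error, Paused, Printing}.
States satisfying AF (active → ¬low_ink): {Done, Error, Paused, Printing}.

{Done, Error, Paused, Printing}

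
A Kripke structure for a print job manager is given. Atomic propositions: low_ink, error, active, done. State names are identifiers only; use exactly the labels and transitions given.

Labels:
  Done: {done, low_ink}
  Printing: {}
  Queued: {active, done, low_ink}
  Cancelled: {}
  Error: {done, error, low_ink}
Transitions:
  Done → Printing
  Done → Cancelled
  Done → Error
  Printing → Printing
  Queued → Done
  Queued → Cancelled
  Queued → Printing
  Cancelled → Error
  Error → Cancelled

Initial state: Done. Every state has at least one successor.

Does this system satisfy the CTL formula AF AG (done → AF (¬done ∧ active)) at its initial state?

States satisfying AG (done → AF (¬done ∧ active)): {Printing}.
States satisfying AF AG (done → AF (¬done ∧ active)): {Printing}.
There is a path from Done along which AG (done → AF (¬done ∧ active)) never holds.
Done ∉ Sat(AF AG (done → AF (¬done ∧ active))).

Does not hold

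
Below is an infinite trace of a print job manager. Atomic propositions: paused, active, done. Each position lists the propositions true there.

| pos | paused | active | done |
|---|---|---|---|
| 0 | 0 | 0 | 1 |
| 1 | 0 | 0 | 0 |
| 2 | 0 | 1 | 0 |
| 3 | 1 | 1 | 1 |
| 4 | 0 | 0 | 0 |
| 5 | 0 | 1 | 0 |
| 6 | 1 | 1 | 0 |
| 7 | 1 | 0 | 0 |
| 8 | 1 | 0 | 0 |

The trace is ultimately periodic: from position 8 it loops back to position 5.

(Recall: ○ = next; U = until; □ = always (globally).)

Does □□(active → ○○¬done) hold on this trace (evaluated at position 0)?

Satisfied

□(active → ○○¬done) holds at every position 0..8, and those are all positions ever visited, so □□(active → ○○¬done) holds.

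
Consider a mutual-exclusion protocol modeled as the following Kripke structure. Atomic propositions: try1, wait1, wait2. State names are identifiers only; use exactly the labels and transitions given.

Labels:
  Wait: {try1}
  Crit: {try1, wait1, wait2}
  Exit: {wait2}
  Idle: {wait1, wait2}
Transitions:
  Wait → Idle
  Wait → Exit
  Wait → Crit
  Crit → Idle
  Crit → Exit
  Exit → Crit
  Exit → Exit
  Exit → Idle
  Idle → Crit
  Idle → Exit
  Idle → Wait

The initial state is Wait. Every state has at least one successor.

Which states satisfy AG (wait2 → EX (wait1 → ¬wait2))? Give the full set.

{Wait, Crit, Exit, Idle}

States satisfying wait2 → EX (wait1 → ¬wait2): {Wait, Crit, Exit, Idle}.
States satisfying AG (wait2 → EX (wait1 → ¬wait2)): {Wait, Crit, Exit, Idle}.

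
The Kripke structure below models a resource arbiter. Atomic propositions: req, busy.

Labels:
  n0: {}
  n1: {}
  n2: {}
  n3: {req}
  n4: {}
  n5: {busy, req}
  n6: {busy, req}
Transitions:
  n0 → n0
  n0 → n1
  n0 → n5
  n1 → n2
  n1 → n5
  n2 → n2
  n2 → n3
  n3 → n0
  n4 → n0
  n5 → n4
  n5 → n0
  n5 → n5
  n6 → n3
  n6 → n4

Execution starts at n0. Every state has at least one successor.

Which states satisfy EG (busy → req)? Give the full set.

{n0, n1, n2, n3, n4, n5, n6}

States satisfying busy → req: {n0, n1, n2, n3, n4, n5, n6}.
States satisfying EG (busy → req): {n0, n1, n2, n3, n4, n5, n6}.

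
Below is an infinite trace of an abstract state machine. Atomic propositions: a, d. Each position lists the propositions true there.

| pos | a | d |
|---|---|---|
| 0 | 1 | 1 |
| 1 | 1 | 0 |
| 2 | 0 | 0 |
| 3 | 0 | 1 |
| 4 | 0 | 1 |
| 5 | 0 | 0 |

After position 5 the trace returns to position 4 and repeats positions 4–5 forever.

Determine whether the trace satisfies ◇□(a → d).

□(a → d) holds at position 2, which is reachable from 0, so ◇□(a → d) holds.

Satisfied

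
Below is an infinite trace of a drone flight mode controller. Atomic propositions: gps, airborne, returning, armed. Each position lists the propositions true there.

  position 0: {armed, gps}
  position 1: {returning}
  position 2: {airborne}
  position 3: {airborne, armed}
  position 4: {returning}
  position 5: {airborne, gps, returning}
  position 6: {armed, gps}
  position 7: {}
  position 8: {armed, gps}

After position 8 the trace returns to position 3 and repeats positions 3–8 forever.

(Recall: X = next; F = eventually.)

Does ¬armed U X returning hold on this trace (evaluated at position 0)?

Yes

Walking from position 0: X returning first holds at position 0, and ¬armed holds at every earlier position along the way, so ¬armed U X returning holds.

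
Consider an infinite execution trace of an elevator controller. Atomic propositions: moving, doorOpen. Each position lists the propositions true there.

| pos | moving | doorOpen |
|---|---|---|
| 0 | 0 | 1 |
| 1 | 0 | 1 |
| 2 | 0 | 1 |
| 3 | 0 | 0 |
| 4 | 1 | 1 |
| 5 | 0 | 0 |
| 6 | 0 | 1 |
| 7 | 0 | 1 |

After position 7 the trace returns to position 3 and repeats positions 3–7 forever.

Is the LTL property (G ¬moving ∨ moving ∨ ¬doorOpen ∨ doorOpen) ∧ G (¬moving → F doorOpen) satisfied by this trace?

Satisfied

¬moving → F doorOpen holds at every position 0..7, and those are all positions ever visited, so G (¬moving → F doorOpen) holds.
Positions where ¬moving holds: 0, 1, 2, 3, 5, 6, 7.
Check F doorOpen at each: 0→ok, 1→ok, 2→ok, 3→ok, 5→ok, 6→ok, 7→ok.
At position 0: G ¬moving ∨ moving ∨ ¬doorOpen ∨ doorOpen is true; G (¬moving → F doorOpen) is true; so (G ¬moving ∨ moving ∨ ¬doorOpen ∨ doorOpen) ∧ G (¬moving → F doorOpen) is true.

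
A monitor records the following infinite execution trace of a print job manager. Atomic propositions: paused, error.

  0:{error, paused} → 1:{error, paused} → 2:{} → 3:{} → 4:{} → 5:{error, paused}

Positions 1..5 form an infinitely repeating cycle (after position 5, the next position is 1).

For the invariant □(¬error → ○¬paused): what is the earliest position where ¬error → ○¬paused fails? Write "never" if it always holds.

Check ¬error → ○¬paused at each position in order: 0 ✓, 1 ✓, 2 ✓, 3 ✓.
At position 4 the labels are {} and the next position 5 has {error, paused}, so ¬error → ○¬paused is false there. This is the first violation.

4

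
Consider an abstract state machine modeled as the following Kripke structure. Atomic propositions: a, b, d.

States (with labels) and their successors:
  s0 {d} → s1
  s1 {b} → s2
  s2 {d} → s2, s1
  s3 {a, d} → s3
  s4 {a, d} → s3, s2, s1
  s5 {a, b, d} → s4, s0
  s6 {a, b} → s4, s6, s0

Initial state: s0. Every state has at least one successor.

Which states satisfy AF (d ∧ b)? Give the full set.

{s5}

States satisfying d ∧ b: {s5}.
States satisfying AF (d ∧ b): {s5}.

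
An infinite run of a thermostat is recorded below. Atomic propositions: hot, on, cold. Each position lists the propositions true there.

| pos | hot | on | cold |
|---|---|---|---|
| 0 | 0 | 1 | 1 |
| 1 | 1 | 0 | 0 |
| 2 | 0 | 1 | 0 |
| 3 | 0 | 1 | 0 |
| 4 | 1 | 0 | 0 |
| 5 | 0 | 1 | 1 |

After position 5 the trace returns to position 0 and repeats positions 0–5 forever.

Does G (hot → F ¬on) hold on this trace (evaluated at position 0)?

hot → F ¬on holds at every position 0..5, and those are all positions ever visited, so G (hot → F ¬on) holds.
Positions where hot holds: 1, 4.
Check F ¬on at each: 1→ok, 4→ok.

Holds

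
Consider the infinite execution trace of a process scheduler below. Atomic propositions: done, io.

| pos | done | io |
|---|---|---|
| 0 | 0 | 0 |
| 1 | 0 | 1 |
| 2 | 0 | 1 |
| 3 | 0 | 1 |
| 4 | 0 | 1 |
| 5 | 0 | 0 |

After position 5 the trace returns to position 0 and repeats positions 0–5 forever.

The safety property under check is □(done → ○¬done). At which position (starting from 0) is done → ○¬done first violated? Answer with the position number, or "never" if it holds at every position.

never

done → ○¬done holds at every position 0..5, and those are all the positions the trace ever visits, so the invariant □(done → ○¬done) is never violated.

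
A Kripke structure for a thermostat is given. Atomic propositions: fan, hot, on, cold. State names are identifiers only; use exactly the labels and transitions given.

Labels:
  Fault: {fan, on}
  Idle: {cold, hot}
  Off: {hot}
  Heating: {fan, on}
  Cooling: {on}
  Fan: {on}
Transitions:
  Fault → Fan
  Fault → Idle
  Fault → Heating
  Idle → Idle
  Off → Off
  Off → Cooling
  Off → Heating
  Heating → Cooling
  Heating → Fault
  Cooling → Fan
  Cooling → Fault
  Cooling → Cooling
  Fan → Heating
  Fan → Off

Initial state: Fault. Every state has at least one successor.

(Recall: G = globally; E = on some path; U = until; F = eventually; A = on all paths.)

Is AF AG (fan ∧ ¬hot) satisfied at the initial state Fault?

States satisfying AG (fan ∧ ¬hot): ∅.
States satisfying AF AG (fan ∧ ¬hot): ∅.
There is a path from Fault along which AG (fan ∧ ¬hot) never holds.
Fault ∉ Sat(AF AG (fan ∧ ¬hot)).

No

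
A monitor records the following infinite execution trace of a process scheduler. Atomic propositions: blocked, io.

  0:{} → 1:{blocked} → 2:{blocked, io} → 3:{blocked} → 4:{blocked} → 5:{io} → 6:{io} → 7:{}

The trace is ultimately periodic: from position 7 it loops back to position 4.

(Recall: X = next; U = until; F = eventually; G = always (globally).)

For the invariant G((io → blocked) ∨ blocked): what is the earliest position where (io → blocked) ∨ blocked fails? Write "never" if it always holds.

Check (io → blocked) ∨ blocked at each position in order: 0 ✓, 1 ✓, 2 ✓, 3 ✓, 4 ✓.
At position 5 the labels are {io}, so (io → blocked) ∨ blocked is false there. This is the first violation.

5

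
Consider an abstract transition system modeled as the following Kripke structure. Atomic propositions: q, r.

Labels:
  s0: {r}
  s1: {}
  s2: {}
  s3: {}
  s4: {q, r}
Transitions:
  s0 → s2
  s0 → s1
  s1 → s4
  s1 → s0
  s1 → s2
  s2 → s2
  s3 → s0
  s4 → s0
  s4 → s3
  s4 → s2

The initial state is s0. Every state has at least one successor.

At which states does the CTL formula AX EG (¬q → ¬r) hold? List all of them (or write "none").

States satisfying EG (¬q → ¬r): {s1, s2, s4}.
States satisfying AX EG (¬q → ¬r): {s0, s2}.

{s0, s2}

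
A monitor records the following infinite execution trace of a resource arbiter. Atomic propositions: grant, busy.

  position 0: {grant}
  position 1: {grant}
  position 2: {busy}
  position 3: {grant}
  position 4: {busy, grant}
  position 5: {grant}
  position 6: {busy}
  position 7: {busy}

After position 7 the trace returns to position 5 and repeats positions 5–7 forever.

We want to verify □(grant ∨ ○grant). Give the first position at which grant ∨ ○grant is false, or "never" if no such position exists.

Check grant ∨ ○grant at each position in order: 0 ✓, 1 ✓, 2 ✓, 3 ✓, 4 ✓, 5 ✓.
At position 6 the labels are {busy} and the next position 7 has {busy}, so grant ∨ ○grant is false there. This is the first violation.

6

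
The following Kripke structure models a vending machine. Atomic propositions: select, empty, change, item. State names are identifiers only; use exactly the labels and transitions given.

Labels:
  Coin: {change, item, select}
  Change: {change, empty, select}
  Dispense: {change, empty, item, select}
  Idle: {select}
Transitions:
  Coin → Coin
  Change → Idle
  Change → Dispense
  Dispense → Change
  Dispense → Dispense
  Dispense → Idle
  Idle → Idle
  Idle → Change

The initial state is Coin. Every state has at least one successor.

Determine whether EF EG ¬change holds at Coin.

No

States satisfying EG ¬change: {Idle}.
States satisfying EF EG ¬change: {Change, Dispense, Idle}.
No suitable path/successor from Coin witnesses the formula.
Coin ∉ Sat(EF EG ¬change).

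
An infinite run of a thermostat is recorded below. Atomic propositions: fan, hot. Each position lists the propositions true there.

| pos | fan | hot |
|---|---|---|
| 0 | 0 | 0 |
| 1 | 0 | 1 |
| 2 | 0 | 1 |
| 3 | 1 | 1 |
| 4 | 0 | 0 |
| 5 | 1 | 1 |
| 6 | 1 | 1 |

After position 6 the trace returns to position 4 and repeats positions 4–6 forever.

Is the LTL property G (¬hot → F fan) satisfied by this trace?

Yes

¬hot → F fan holds at every position 0..6, and those are all positions ever visited, so G (¬hot → F fan) holds.
Positions where ¬hot holds: 0, 4.
Check F fan at each: 0→ok, 4→ok.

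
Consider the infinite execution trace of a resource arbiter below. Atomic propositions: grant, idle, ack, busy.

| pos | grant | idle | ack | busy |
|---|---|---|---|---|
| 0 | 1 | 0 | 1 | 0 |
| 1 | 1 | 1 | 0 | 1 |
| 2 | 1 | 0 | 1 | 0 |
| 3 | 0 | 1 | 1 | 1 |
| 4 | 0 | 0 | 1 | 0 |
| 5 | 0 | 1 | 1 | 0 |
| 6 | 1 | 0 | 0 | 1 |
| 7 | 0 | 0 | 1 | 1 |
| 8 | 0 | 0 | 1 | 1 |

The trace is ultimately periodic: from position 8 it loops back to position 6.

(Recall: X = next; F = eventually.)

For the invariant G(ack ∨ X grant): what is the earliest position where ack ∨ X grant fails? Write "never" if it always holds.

6

Check ack ∨ X grant at each position in order: 0 ✓, 1 ✓, 2 ✓, 3 ✓, 4 ✓, 5 ✓.
At position 6 the labels are {busy, grant} and the next position 7 has {ack, busy}, so ack ∨ X grant is false there. This is the first violation.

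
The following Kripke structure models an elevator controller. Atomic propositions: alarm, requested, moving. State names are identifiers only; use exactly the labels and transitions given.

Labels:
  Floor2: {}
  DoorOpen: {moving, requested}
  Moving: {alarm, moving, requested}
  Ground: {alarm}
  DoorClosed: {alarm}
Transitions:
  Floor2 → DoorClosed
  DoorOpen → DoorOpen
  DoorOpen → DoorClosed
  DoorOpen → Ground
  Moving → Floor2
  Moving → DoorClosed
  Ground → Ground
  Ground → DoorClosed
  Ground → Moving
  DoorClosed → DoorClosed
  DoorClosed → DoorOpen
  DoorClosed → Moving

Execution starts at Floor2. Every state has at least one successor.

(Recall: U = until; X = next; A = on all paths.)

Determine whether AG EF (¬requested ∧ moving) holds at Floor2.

States satisfying EF (¬requested ∧ moving): ∅.
States satisfying AG EF (¬requested ∧ moving): ∅.
DoorClosed is reachable from Floor2 and violates EF (¬requested ∧ moving), so AG fails at Floor2.
Floor2 ∉ Sat(AG EF (¬requested ∧ moving)).

No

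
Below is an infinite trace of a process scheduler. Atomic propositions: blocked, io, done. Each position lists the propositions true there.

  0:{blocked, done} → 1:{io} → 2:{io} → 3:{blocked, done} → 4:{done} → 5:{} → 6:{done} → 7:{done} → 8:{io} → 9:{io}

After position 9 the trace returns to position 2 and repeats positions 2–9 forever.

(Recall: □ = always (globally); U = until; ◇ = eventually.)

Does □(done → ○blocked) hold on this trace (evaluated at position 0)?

done → ○blocked must hold at every position from 0 onward. It fails at position 0, so □(done → ○blocked) is false.
Positions where done holds: 0, 3, 4, 6, 7.
Check ○blocked at each: 0→fails, 3→fails, 4→fails, 6→fails, 7→fails.

Violated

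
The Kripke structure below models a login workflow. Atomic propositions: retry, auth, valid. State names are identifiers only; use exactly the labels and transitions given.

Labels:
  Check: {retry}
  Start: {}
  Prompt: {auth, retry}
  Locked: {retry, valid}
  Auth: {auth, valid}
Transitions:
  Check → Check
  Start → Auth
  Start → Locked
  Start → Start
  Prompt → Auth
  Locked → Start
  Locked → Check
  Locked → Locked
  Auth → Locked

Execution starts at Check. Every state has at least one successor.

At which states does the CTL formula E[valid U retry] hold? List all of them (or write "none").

States satisfying valid: {Locked, Auth}.
States satisfying retry: {Check, Prompt, Locked}.
States satisfying E[valid U retry]: {Check, Prompt, Locked, Auth}.

{Check, Prompt, Locked, Auth}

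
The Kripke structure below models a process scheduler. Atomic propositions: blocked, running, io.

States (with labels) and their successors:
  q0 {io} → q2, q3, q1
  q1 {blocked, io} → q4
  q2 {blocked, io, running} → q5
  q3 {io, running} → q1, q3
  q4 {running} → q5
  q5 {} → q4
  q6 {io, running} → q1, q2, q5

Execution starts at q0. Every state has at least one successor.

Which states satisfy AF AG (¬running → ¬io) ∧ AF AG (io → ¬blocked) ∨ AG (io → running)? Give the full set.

States satisfying AG (¬running → ¬io): {q2, q4, q5}.
States satisfying AF AG (¬running → ¬io): {q1, q2, q4, q5, q6}.
States satisfying AG (io → ¬blocked): {q4, q5}.
States satisfying AF AG (io → ¬blocked): {q1, q2, q4, q5, q6}.
States satisfying AF AG (¬running → ¬io) ∧ AF AG (io → ¬blocked): {q1, q2, q4, q5, q6}.
States satisfying io → running: {q2, q3, q4, q5, q6}.
States satisfying AG (io → running): {q2, q4, q5}.
States satisfying AF AG (¬running → ¬io) ∧ AF AG (io → ¬blocked) ∨ AG (io → running): {q1, q2, q4, q5, q6}.

{q1, q2, q4, q5, q6}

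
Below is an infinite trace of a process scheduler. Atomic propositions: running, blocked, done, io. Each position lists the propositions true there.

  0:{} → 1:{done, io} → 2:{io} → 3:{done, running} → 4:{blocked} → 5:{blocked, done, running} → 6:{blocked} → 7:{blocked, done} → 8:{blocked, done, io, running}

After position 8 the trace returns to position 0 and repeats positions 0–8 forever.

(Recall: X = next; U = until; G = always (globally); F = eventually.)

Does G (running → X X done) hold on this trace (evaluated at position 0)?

running → X X done holds at every position 0..8, and those are all positions ever visited, so G (running → X X done) holds.
Positions where running holds: 3, 5, 8.
Check X X done at each: 3→ok, 5→ok, 8→ok.

Holds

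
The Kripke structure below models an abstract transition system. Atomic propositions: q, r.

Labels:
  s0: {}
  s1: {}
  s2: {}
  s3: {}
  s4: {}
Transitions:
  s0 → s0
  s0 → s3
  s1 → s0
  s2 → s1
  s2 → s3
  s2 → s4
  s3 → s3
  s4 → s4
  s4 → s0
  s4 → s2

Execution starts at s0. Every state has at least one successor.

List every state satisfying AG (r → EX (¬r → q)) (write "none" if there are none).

{s0, s1, s2, s3, s4}

States satisfying r → EX (¬r → q): {s0, s1, s2, s3, s4}.
States satisfying AG (r → EX (¬r → q)): {s0, s1, s2, s3, s4}.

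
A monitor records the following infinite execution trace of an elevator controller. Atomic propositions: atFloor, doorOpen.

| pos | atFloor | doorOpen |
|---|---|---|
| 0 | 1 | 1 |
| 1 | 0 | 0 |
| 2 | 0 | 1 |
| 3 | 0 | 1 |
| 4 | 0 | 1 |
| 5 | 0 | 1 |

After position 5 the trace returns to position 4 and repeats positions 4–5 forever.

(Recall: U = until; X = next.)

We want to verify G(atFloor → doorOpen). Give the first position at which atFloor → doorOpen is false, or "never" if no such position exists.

never

atFloor → doorOpen holds at every position 0..5, and those are all the positions the trace ever visits, so the invariant G(atFloor → doorOpen) is never violated.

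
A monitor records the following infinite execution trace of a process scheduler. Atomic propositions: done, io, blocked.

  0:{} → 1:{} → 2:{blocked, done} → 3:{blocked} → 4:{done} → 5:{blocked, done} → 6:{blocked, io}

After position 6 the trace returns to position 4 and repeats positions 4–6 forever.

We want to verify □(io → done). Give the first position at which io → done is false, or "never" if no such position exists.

Check io → done at each position in order: 0 ✓, 1 ✓, 2 ✓, 3 ✓, 4 ✓, 5 ✓.
At position 6 the labels are {blocked, io}, so io → done is false there. This is the first violation.

6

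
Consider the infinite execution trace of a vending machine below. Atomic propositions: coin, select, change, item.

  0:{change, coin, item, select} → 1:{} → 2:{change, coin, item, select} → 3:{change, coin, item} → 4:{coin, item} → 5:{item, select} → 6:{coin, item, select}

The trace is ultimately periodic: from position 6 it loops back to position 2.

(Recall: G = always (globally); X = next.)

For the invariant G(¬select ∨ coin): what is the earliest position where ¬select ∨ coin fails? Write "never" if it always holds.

Check ¬select ∨ coin at each position in order: 0 ✓, 1 ✓, 2 ✓, 3 ✓, 4 ✓.
At position 5 the labels are {item, select}, so ¬select ∨ coin is false there. This is the first violation.

5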